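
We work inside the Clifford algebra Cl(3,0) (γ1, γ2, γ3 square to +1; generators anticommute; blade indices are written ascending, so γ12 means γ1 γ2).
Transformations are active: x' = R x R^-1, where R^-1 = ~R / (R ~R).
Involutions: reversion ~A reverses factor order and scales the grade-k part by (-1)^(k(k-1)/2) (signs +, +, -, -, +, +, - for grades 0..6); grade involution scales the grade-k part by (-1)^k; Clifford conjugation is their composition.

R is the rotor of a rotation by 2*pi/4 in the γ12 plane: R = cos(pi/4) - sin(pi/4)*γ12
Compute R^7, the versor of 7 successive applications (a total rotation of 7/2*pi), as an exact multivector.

Rotor phase runs at HALF the rotation angle; powers of one rotor simply add phase, so after 7 steps in γ12 the phase is 7*pi/4 = 7*pi/4 and R^7 = cos(7*pi/4) - sin(7*pi/4)*γ12.
cos(7*pi/4) = sqrt(2)/2 and sin(7*pi/4) = -sqrt(2)/2, so R^7 = sqrt(2)/2 + sqrt(2)/2*γ12. The net rotation is 3/2*pi (after discarding 1 full turn, each of which contributes a factor -1 to the rotor); the rotor keeps the half-angle phase exactly.
Answer: sqrt(2)/2 + sqrt(2)/2*γ12


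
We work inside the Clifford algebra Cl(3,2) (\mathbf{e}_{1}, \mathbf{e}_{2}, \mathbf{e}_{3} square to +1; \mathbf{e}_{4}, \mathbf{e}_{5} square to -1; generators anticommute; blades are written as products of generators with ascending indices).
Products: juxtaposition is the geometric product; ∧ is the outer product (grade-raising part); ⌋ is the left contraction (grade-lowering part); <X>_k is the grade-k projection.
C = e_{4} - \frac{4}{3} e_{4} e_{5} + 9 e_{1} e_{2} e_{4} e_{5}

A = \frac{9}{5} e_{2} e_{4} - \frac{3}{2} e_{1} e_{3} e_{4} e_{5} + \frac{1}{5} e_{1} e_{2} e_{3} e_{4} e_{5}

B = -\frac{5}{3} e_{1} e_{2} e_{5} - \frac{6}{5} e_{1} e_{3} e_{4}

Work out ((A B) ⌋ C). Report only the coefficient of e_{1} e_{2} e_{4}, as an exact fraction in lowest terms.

step 1: -\frac{9}{5} e_{5} - \frac{6}{25} e_{2} e_{5} - \frac{1}{3} e_{3} e_{4} - \frac{54}{25} e_{1} e_{2} e_{3} + 3 e_{1} e_{4} e_{5} - \frac{5}{2} e_{2} e_{3} e_{4}
step 2: -27 e_{2} + \frac{12}{5} e_{4} + \frac{54}{25} e_{1} e_{4} - \frac{81}{5} e_{1} e_{2} e_{4}
Answer: -\frac{81}{5}


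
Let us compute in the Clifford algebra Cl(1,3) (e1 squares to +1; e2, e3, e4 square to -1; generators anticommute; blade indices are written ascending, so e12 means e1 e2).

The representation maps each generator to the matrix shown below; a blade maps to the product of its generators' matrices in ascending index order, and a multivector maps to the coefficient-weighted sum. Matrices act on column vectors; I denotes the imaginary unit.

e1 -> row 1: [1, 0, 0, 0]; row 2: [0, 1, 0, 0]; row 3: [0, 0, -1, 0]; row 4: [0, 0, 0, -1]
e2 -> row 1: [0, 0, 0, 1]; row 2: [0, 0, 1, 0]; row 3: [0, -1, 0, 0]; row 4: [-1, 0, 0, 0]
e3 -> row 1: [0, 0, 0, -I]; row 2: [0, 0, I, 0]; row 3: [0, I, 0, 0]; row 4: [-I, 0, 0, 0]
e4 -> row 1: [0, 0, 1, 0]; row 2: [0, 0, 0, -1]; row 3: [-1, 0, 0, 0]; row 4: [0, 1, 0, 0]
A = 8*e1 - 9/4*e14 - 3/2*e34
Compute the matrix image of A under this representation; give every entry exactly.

Bivector images (products of the table entries): rho(e14) = rho(e1)rho(e4) = row 1: [0, 0, 1, 0]; row 2: [0, 0, 0, -1]; row 3: [1, 0, 0, 0]; row 4: [0, -1, 0, 0]; rho(e34) = rho(e3)rho(e4) = row 1: [0, -I, 0, 0]; row 2: [-I, 0, 0, 0]; row 3: [0, 0, 0, -I]; row 4: [0, 0, -I, 0].
M = (8)*rho(e1) + (-9/4)*rho(e14) + (-3/2)*rho(e34), summed entrywise:
Answer: row 1: [8, 3*I/2, -9/4, 0]; row 2: [3*I/2, 8, 0, 9/4]; row 3: [-9/4, 0, -8, 3*I/2]; row 4: [0, 9/4, 3*I/2, -8]


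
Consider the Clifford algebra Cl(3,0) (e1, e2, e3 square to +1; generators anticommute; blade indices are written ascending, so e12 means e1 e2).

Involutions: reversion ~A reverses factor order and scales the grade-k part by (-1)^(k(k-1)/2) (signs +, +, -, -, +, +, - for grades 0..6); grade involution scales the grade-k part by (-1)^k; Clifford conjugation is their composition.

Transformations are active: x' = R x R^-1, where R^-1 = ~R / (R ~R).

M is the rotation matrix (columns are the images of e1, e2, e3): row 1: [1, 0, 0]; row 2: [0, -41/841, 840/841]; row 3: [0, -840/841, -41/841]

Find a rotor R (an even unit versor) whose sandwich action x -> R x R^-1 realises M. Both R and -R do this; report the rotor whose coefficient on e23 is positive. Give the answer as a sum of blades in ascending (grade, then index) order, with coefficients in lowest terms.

Method: write R = a + b12*e12 + b13*e13 + b23*e23 with a^2 + b12^2 + b13^2 + b23^2 = 1 (so R^-1 = ~R). Expanding the columns R e_j ~R gives tr M = 4a^2 - 1 and, from the antisymmetric part, M21 - M12 = -4a*b12, M13 - M31 = 4a*b13, M32 - M23 = -4a*b23.
Here tr M = 759/841, so a^2 = (1 + tr M)/4 = 400/841 and a = ±20/29. Taking a = 20/29: M21 - M12 = 0, M13 - M31 = 0, M32 - M23 = -1680/841, giving b12 = 0, b13 = 0, b23 = 21/29, i.e. R = 20/29 + 21/29*e23.
Its e23 coefficient is already positive.
Answer: 20/29 + 21/29*e23. Note: both R and -R realise this M (trace 759/841); the covering map identifies them, and the e23-coefficient sign is the tie-breaker.


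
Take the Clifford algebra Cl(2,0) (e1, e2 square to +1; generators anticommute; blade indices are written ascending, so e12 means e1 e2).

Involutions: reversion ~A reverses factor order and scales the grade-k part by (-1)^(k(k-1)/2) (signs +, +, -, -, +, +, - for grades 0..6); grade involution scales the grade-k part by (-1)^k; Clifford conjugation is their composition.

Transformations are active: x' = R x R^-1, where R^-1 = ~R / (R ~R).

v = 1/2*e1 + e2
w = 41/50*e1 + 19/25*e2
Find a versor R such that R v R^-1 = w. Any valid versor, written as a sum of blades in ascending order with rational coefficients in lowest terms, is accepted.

Why this works: both vectors square to 5/4, so q(v) = q(w) and R = v + w = 33/25*e1 + 44/25*e2 carries v to w — its own direction survives, the complement (v - w)/2 flips.
Answer: 33/25*e1 + 44/25*e2


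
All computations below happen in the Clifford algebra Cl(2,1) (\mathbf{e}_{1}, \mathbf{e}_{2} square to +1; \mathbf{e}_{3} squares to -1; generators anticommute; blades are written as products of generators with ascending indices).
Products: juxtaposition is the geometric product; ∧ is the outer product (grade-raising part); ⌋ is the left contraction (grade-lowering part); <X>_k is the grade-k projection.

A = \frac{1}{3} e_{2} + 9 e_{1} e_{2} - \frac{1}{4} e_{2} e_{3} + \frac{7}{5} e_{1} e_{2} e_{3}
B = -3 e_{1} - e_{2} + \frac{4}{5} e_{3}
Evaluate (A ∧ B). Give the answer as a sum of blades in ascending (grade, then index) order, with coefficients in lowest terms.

step 1: e_{1} e_{2} + \frac{4}{15} e_{2} e_{3} + \frac{159}{20} e_{1} e_{2} e_{3}
Answer: e_{1} e_{2} + \frac{4}{15} e_{2} e_{3} + \frac{159}{20} e_{1} e_{2} e_{3}


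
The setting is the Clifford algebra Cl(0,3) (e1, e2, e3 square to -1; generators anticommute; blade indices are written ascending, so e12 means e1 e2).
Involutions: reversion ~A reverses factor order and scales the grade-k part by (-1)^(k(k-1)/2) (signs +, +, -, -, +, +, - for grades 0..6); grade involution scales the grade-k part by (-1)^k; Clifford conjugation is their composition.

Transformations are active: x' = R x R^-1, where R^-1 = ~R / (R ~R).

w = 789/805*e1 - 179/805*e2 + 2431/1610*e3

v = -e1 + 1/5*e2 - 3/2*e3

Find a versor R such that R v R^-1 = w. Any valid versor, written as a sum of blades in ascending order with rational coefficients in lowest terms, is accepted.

Why this works: both vectors square to -329/100, so q(v) = q(w) and R = v + w = -16/805*e1 - 18/805*e2 + 8/805*e3 carries v to w — its own direction survives, the complement (v - w)/2 flips.
Answer: -16/805*e1 - 18/805*e2 + 8/805*e3


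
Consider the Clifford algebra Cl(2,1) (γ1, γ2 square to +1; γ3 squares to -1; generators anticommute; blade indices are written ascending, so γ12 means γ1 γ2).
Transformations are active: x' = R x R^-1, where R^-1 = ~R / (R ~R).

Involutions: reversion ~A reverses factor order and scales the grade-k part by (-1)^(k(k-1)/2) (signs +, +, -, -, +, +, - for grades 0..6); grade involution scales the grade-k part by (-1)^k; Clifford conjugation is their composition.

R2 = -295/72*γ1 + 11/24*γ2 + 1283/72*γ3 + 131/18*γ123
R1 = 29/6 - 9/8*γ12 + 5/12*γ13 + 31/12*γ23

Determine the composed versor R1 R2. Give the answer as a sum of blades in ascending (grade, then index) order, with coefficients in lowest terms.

Distribute over the terms of R1 (each basis-blade product reordered to ascending indices, repeated generators contracted through their squares):
(29/6) R2 = -8555/432*γ1 + 319/144*γ2 + 37207/432*γ3 + 3799/108*γ123
(-9/8*γ12) R2 = -33/64*γ1 - 295/64*γ2 + 131/16*γ3 - 1283/64*γ123
(5/12*γ13) R2 = -6415/864*γ1 - 655/216*γ2 + 1475/864*γ3 - 55/288*γ123
(31/12*γ23) R2 = 4061/216*γ1 - 39773/864*γ2 - 341/288*γ3 - 9145/864*γ123
Summing the partial products and collecting blades:
Answer: -1717/192*γ1 - 29641/576*γ2 + 20485/216*γ3 + 7523/1728*γ123


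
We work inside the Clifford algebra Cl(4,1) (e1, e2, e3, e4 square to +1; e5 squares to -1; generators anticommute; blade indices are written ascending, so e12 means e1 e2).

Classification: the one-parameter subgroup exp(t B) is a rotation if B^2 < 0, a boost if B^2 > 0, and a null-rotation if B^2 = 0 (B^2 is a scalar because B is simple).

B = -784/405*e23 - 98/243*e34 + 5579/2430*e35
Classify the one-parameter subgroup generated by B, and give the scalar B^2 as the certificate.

B^2 term by term: the squares give (-784/405)^2*(e23)^2 + (-98/243)^2*(e34)^2 + (5579/2430)^2*(e35)^2 = 614656/164025*(-1) + 9604/59049*(-1) + 31125241/5904900*(+1) = 49/36 (each basis 2-blade squares to minus the product of its generators' squares); cross terms between blades sharing an index anticommute and cancel. So B^2 = 49/36.
Answer: boost, certificate B^2 = 49/36. The scalar 49/36 is the complete invariant here: its sign names the subgroup type.


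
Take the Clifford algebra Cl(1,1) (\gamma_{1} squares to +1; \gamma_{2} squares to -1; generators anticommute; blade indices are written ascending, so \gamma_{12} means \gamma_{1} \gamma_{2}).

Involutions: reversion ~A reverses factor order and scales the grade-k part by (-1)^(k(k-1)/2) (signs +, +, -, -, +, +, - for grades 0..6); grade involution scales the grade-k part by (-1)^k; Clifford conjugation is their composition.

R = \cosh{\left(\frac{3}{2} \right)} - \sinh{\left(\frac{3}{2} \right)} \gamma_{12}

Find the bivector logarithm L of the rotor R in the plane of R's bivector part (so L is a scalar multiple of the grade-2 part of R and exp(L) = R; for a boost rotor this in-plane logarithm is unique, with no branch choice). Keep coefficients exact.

The scalar part of R is \cosh{\left(\frac{3}{2} \right)}, which determines |rapidity| via cosh; the sign lives in the bivector part, and pairing them (bivector part over sinh of the rapidity = the plane) gives the unique in-plane L = rapidity * plane.
Concretely: cosh(rapidity) = \cosh{\left(\frac{3}{2} \right)} gives rapidity = ±\frac{3}{2}, and since rapidity/sinh(rapidity) is even the sign is immaterial: L = (rapidity/sinh(rapidity)) * <R>_2 = (\frac{3}{2 \sinh{\left(\frac{3}{2} \right)}}) * <R>_2.
Answer: - \frac{3}{2} \gamma_{12}


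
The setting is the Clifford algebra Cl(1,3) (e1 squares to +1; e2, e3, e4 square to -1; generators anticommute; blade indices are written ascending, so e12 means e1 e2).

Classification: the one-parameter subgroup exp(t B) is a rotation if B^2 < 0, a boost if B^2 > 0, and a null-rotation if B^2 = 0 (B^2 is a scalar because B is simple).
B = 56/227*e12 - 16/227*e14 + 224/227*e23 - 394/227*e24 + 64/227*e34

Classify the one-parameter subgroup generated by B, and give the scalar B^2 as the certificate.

B^2 term by term: the squares give (56/227)^2*(e12)^2 + (-16/227)^2*(e14)^2 + (224/227)^2*(e23)^2 + (-394/227)^2*(e24)^2 + (64/227)^2*(e34)^2 = 3136/51529*(+1) + 256/51529*(+1) + 50176/51529*(-1) + 155236/51529*(-1) + 4096/51529*(-1) = -4 (each basis 2-blade squares to minus the product of its generators' squares); cross terms between blades sharing an index anticommute and cancel; the commuting (index-disjoint) pairs give grade-4 terms 2*c*c'*(blade product), which cancel blade by blade — e1234: 7168/51529 - 7168/51529 = 0 — confirming B is simple. So B^2 = -4.
Answer: rotation, certificate B^2 = -4. Why this suffices: the scalar -4 survives any versor conjugation, so its sign alone determines the class however B is presented.


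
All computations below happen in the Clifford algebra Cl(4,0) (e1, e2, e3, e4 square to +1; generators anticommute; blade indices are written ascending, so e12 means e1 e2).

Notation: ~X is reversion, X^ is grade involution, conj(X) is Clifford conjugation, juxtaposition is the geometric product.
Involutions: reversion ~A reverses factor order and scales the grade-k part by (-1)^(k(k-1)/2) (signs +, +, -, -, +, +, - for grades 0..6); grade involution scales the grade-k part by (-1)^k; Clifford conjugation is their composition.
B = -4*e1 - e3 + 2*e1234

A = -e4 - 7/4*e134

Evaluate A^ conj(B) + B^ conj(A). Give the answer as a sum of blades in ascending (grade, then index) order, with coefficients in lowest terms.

first term: -7/2*e2 - 23/4*e14 + 6*e34 - 2*e123
second term: -7/2*e2 + 23/4*e14 - 6*e34 + 2*e123
Answer: -7*e2


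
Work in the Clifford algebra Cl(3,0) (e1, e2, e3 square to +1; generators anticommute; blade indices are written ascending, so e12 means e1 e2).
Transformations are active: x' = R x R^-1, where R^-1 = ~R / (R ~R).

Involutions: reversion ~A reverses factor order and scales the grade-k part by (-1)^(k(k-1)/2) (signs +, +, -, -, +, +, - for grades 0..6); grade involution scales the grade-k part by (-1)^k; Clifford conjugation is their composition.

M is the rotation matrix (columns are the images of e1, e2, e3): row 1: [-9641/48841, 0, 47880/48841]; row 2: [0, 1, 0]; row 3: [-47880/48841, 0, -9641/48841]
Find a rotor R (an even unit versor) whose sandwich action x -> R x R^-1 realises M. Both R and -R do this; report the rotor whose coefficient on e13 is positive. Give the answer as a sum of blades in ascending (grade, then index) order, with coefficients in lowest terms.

Method: write R = a + b12*e12 + b13*e13 + b23*e23 with a^2 + b12^2 + b13^2 + b23^2 = 1 (so R^-1 = ~R). Expanding the columns R e_j ~R gives tr M = 4a^2 - 1 and, from the antisymmetric part, M21 - M12 = -4a*b12, M13 - M31 = 4a*b13, M32 - M23 = -4a*b23.
Here tr M = 29559/48841, so a^2 = (1 + tr M)/4 = 19600/48841 and a = ±140/221. Taking a = 140/221: M21 - M12 = 0, M13 - M31 = 95760/48841, M32 - M23 = 0, giving b12 = 0, b13 = 171/221, b23 = 0, i.e. R = 140/221 + 171/221*e13.
Its e13 coefficient is already positive.
Answer: 140/221 + 171/221*e13. Recall the cover is two-to-one: with M of trace 29559/48841, both preimages act alike, and the stated e13 sign chooses the sheet.


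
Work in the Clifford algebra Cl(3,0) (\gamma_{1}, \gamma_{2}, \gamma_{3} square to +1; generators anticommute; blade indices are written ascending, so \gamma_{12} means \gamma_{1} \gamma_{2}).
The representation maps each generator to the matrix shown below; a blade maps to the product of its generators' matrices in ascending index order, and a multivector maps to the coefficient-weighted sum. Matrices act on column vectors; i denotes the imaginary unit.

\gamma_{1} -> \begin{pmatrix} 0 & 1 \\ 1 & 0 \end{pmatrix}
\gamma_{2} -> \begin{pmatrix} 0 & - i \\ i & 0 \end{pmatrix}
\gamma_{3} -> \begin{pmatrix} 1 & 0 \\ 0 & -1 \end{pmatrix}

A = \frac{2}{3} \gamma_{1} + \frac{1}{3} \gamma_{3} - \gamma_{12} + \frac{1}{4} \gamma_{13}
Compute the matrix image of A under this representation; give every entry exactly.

Bivector images (products of the table entries): rho(\gamma_{12}) = rho(\gamma_{1})rho(\gamma_{2}) = \begin{pmatrix} i & 0 \\ 0 & - i \end{pmatrix}; rho(\gamma_{13}) = rho(\gamma_{1})rho(\gamma_{3}) = \begin{pmatrix} 0 & -1 \\ 1 & 0 \end{pmatrix}.
M = (\frac{2}{3})*rho(\gamma_{1}) + (\frac{1}{3})*rho(\gamma_{3}) + (-1)*rho(\gamma_{12}) + (\frac{1}{4})*rho(\gamma_{13}), summed entrywise:
Answer: \begin{pmatrix} \frac{1}{3} - i & \frac{5}{12} \\ \frac{11}{12} & - \frac{1}{3} + i \end{pmatrix}


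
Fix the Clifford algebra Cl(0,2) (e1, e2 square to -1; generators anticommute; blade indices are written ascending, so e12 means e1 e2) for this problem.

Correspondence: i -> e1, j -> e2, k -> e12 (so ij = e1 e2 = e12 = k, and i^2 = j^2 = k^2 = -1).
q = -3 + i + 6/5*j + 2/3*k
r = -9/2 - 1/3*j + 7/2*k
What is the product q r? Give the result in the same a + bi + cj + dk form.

In blades: q = -3 + e1 + 6/5*e2 + 2/3*e12, r = -9/2 - 1/3*e2 + 7/2*e12.
Distribute q over r term by term (generator squares from the signature, products reordered to ascending indices): (-3)*r = 27/2 + e2 - 21/2*e12; (e1)*r = -9/2*e1 - 7/2*e2 - 1/3*e12; (6/5*e2)*r = 2/5 + 21/5*e1 - 27/5*e2; (2/3*e12)*r = -7/3 + 2/9*e1 - 3*e12.
Sum: 347/30 - 7/90*e1 - 79/10*e2 - 83/6*e12; translating back through the correspondence:
Answer: 347/30 - 7/90*i - 79/10*j - 83/6*k


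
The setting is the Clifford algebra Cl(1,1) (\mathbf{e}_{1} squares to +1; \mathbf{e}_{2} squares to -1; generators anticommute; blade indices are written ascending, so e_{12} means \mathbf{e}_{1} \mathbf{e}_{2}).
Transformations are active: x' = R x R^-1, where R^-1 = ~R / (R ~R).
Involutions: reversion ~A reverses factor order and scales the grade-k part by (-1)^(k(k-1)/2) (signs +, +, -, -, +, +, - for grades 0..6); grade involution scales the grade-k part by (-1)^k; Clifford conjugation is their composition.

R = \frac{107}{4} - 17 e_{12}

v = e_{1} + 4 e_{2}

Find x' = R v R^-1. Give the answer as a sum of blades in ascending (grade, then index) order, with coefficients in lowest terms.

~R = \frac{107}{4} + 17 e_{12}, and R ~R = \frac{6825}{16}, so R^-1 = ~R / (\frac{6825}{16}).
R v = \frac{379}{4} e_{1} + 124 e_{2}
Answer: \frac{74281}{6825} e_{1} + \frac{78844}{6825} e_{2}


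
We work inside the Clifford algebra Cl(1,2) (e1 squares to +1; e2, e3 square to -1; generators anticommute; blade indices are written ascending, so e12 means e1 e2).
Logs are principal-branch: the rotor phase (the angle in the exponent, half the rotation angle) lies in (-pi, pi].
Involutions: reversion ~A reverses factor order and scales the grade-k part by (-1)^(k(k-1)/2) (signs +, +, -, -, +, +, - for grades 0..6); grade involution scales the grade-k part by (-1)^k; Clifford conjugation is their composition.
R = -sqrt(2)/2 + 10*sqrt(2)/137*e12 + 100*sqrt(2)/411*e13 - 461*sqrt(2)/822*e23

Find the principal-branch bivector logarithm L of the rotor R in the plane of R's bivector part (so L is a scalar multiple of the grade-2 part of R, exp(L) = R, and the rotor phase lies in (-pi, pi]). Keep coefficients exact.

The scalar part of R is -sqrt(2)/2, which pins the rotor phase on the principal branch; dividing the bivector part by the sine of that phase recovers the unit plane, and L is the phase times that plane.
Concretely: cos(phase) = -sqrt(2)/2 gives phase = ±3*pi/4, and since phase/sin(phase) is even the sign is immaterial: L = (phase/sin(phase)) * <R>_2 = (3*sqrt(2)*pi/4) * <R>_2.
Answer: 15*pi/137*e12 + 50*pi/137*e13 - 461*pi/548*e23


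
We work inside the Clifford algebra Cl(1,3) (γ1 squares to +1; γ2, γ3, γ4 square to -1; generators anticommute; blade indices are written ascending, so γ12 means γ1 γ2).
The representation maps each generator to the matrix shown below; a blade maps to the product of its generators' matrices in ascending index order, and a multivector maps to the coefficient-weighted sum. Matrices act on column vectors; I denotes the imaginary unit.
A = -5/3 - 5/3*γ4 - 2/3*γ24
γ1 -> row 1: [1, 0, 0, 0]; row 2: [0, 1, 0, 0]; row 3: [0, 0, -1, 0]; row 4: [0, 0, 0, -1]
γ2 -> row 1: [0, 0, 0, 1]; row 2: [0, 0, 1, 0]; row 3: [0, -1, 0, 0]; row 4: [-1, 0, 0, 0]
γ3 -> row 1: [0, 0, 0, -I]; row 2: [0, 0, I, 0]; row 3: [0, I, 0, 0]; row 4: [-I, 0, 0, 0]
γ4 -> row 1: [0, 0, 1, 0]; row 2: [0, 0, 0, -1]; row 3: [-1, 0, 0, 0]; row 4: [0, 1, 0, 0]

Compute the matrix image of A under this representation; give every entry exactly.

Bivector images (products of the table entries): rho(γ24) = rho(γ2)rho(γ4) = row 1: [0, 1, 0, 0]; row 2: [-1, 0, 0, 0]; row 3: [0, 0, 0, 1]; row 4: [0, 0, -1, 0].
M = (-5/3)*1 + (-5/3)*rho(γ4) + (-2/3)*rho(γ24), summed entrywise (1 is the identity matrix):
Answer: row 1: [-5/3, -2/3, -5/3, 0]; row 2: [2/3, -5/3, 0, 5/3]; row 3: [5/3, 0, -5/3, -2/3]; row 4: [0, -5/3, 2/3, -5/3]


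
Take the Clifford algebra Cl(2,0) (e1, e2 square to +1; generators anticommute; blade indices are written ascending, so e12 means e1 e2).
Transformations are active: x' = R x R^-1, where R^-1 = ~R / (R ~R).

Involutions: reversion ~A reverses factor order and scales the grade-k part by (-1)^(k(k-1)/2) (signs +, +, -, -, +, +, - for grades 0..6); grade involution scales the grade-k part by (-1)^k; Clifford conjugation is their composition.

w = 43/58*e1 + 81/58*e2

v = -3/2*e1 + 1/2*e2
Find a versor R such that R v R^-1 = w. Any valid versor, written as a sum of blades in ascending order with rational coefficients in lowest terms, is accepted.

Why this works: both vectors square to 5/2, so q(v) = q(w) and R = v + w = -22/29*e1 + 55/29*e2 carries v to w — its own direction survives, the complement (v - w)/2 flips.
Answer: -22/29*e1 + 55/29*e2


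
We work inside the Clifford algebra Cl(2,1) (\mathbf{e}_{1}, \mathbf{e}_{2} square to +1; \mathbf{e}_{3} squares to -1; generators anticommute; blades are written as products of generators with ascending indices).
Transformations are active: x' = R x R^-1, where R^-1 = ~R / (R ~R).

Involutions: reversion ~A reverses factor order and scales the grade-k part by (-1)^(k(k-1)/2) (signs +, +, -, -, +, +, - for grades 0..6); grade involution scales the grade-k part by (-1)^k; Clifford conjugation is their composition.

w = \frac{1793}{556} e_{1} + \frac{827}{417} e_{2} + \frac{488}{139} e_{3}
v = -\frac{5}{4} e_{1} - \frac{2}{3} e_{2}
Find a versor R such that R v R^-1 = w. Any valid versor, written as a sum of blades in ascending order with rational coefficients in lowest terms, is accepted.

Equal squares first: v^2 = w^2 = \frac{289}{144}. Then v + w = \frac{549}{278} e_{1} + \frac{183}{139} e_{2} + \frac{488}{139} e_{3} is a versor taking v to w, provided it is invertible.
Answer: \frac{549}{278} e_{1} + \frac{183}{139} e_{2} + \frac{488}{139} e_{3}


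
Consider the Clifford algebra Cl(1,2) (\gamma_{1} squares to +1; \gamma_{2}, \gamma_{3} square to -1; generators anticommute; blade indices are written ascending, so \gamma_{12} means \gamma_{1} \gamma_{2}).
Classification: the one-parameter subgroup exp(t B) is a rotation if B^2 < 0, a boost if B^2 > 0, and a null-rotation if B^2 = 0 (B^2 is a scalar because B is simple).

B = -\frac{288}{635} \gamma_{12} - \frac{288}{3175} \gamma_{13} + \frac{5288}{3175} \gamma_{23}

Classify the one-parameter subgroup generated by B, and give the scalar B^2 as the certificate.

B^2 term by term: the squares give (-\frac{288}{635})^2*(\gamma_{12})^2 + (-\frac{288}{3175})^2*(\gamma_{13})^2 + (\frac{5288}{3175})^2*(\gamma_{23})^2 = \frac{82944}{403225}*(+1) + \frac{82944}{10080625}*(+1) + \frac{27962944}{10080625}*(-1) = -\frac{64}{25} (each basis 2-blade squares to minus the product of its generators' squares); cross terms between blades sharing an index anticommute and cancel. So B^2 = -\frac{64}{25}.
Answer: rotation, certificate B^2 = -\frac{64}{25}. The scalar -\frac{64}{25} is the complete invariant here: its sign names the subgroup type.


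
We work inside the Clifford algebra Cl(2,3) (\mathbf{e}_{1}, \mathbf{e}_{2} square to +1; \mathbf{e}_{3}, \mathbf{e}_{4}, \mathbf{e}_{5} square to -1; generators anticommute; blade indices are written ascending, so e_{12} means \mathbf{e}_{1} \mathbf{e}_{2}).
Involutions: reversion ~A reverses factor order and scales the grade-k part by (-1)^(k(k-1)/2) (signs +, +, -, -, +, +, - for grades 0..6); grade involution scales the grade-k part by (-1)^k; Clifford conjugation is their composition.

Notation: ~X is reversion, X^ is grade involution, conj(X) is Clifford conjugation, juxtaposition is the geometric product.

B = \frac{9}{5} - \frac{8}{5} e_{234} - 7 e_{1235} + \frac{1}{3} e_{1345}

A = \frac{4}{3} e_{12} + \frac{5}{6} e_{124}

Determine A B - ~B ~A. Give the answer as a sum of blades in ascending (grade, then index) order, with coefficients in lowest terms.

first term: \frac{12}{5} e_{12} + \frac{4}{3} e_{13} + \frac{28}{3} e_{35} + \frac{3}{2} e_{124} - \frac{32}{15} e_{134} + \frac{5}{18} e_{235} - \frac{35}{6} e_{345} - \frac{4}{9} e_{2345}
second term: -\frac{12}{5} e_{12} - \frac{4}{3} e_{13} - \frac{28}{3} e_{35} - \frac{3}{2} e_{124} + \frac{32}{15} e_{134} - \frac{5}{18} e_{235} + \frac{35}{6} e_{345} - \frac{4}{9} e_{2345}
Answer: \frac{24}{5} e_{12} + \frac{8}{3} e_{13} + \frac{56}{3} e_{35} + 3 e_{124} - \frac{64}{15} e_{134} + \frac{5}{9} e_{235} - \frac{35}{3} e_{345}


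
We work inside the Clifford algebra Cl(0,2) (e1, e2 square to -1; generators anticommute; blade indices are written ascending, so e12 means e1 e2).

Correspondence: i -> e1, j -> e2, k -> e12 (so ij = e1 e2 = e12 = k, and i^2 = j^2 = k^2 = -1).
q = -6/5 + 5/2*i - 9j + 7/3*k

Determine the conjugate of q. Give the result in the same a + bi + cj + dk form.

In blades: q = -6/5 + 5/2*e1 - 9*e2 + 7/3*e12.
Conjugation here is Clifford conjugation: the scalar is fixed and the grade-1 and grade-2 blades all flip sign, giving -6/5 - 5/2*e1 + 9*e2 - 7/3*e12; translating back:
Answer: -6/5 - 5/2*i + 9j - 7/3*k


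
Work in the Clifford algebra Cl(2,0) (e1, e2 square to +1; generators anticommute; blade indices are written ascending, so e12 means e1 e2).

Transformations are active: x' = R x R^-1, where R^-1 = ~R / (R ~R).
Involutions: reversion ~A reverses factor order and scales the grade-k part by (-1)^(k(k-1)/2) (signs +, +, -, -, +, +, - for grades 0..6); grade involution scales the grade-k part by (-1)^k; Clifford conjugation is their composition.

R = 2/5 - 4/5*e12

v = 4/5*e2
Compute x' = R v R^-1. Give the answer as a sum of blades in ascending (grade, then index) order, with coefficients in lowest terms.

~R = 2/5 + 4/5*e12, and R ~R = 4/5, so R^-1 = ~R / (4/5).
R v = -16/25*e1 + 8/25*e2
Answer: -16/25*e1 - 12/25*e2


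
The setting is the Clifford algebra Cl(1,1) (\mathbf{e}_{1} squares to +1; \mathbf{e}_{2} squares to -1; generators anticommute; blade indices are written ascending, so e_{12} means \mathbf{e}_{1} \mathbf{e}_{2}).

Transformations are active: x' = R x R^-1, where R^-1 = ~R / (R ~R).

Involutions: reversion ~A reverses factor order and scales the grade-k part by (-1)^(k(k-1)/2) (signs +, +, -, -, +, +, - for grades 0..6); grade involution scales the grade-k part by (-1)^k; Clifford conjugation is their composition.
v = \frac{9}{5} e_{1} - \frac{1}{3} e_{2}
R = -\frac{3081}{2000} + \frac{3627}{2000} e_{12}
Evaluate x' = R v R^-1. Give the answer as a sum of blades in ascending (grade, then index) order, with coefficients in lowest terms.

~R = -\frac{3081}{2000} - \frac{3627}{2000} e_{12}, and R ~R = -\frac{457821}{500000}, so R^-1 = ~R / (-\frac{457821}{500000}).
R v = -\frac{5421}{2500} e_{1} - \frac{6877}{2500} e_{2}
Answer: -\frac{2738}{301} e_{1} - \frac{40286}{4515} e_{2}


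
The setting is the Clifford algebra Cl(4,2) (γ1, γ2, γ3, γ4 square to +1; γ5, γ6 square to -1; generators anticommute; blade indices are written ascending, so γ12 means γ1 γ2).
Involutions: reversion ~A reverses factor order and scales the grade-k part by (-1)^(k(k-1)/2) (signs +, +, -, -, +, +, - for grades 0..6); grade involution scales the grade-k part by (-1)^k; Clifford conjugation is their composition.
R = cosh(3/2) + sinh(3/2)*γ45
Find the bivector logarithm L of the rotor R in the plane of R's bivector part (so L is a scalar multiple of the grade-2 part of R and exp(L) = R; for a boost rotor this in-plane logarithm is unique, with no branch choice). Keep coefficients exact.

The scalar part of R is cosh(3/2), which determines |rapidity| via cosh; the sign lives in the bivector part, and pairing them (bivector part over sinh of the rapidity = the plane) gives the unique in-plane L = rapidity * plane.
Concretely: cosh(rapidity) = cosh(3/2) gives rapidity = ±3/2, and since rapidity/sinh(rapidity) is even the sign is immaterial: L = (rapidity/sinh(rapidity)) * <R>_2 = (3/(2*sinh(3/2))) * <R>_2.
Answer: 3/2*γ45


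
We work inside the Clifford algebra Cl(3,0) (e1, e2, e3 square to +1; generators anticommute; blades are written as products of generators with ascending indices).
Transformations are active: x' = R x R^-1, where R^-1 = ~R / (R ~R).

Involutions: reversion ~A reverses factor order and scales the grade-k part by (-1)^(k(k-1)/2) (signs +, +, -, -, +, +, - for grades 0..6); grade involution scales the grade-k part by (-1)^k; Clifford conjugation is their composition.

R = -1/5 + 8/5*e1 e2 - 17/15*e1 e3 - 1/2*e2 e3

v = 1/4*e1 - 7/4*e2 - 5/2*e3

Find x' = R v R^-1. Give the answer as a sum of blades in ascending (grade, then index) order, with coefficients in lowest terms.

~R = -1/5 - 8/5*e1 e2 + 17/15*e1 e3 + 1/2*e2 e3, and R ~R = 3721/900, so R^-1 = ~R / (3721/900).
R v = -1/60*e1 + 6/5*e2 - 11/120*e3 - 733/120*e1 e2 e3
Answer: 18293/14884*e1 - 25525/14884*e2 - 16513/7442*e3


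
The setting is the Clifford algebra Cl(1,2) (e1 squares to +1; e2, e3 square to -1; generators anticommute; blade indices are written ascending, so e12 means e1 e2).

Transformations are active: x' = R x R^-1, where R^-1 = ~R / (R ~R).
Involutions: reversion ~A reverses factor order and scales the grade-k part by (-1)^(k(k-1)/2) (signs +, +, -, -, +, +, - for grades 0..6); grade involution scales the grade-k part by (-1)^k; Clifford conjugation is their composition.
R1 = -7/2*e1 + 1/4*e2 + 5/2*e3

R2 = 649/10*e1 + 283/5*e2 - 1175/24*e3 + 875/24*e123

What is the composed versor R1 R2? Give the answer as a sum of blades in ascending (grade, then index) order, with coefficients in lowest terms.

Distribute over the terms of R1 (each basis-blade product reordered to ascending indices, repeated generators contracted through their squares):
(-7/2*e1) R2 = -4543/20 - 1981/10*e12 + 8225/48*e13 - 6125/48*e23
(1/4*e2) R2 = -283/20 - 649/40*e12 + 875/96*e13 - 1175/96*e23
(5/2*e3) R2 = 5875/48 - 4375/48*e12 - 649/4*e13 - 283/2*e23
Summing the partial products and collecting blades:
Answer: -28537/240 - 73313/240*e12 + 583/32*e13 - 9003/32*e23


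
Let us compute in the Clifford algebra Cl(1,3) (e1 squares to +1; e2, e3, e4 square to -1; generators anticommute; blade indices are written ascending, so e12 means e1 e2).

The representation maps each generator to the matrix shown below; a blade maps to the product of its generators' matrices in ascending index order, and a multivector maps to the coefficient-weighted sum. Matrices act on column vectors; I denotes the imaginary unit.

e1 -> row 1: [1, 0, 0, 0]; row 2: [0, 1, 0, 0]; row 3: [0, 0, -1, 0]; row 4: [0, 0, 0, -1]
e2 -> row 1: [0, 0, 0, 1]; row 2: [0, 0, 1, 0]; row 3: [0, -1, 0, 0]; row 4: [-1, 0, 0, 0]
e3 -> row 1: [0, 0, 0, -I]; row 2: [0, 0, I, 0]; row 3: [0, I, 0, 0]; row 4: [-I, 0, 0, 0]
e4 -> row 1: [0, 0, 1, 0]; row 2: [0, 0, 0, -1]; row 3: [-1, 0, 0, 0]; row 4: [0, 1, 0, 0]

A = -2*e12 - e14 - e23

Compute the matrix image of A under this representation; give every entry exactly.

Bivector images (products of the table entries): rho(e12) = rho(e1)rho(e2) = row 1: [0, 0, 0, 1]; row 2: [0, 0, 1, 0]; row 3: [0, 1, 0, 0]; row 4: [1, 0, 0, 0]; rho(e14) = rho(e1)rho(e4) = row 1: [0, 0, 1, 0]; row 2: [0, 0, 0, -1]; row 3: [1, 0, 0, 0]; row 4: [0, -1, 0, 0]; rho(e23) = rho(e2)rho(e3) = row 1: [-I, 0, 0, 0]; row 2: [0, I, 0, 0]; row 3: [0, 0, -I, 0]; row 4: [0, 0, 0, I].
M = (-2)*rho(e12) + (-1)*rho(e14) + (-1)*rho(e23), summed entrywise:
Answer: row 1: [I, 0, -1, -2]; row 2: [0, -I, -2, 1]; row 3: [-1, -2, I, 0]; row 4: [-2, 1, 0, -I]


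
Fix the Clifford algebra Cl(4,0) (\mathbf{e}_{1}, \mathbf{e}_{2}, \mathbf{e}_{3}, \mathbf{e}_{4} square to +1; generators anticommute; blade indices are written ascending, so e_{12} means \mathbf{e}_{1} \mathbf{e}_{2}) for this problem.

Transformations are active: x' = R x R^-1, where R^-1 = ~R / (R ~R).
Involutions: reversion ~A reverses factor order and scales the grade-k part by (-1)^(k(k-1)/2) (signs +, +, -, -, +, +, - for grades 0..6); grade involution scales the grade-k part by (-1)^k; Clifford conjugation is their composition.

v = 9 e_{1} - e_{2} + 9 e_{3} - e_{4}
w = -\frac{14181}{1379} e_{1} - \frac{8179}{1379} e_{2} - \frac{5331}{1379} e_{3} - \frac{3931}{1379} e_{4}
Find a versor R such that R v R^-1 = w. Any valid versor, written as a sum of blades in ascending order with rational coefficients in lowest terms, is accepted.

A norm check does it: q(v) = q(w) = 164, hence R = v + w = -\frac{1770}{1379} e_{1} - \frac{9558}{1379} e_{2} + \frac{7080}{1379} e_{3} - \frac{5310}{1379} e_{4} realises the map — parallel part kept, (v - w)/2 negated, v carried to w.
Answer: -\frac{1770}{1379} e_{1} - \frac{9558}{1379} e_{2} + \frac{7080}{1379} e_{3} - \frac{5310}{1379} e_{4}


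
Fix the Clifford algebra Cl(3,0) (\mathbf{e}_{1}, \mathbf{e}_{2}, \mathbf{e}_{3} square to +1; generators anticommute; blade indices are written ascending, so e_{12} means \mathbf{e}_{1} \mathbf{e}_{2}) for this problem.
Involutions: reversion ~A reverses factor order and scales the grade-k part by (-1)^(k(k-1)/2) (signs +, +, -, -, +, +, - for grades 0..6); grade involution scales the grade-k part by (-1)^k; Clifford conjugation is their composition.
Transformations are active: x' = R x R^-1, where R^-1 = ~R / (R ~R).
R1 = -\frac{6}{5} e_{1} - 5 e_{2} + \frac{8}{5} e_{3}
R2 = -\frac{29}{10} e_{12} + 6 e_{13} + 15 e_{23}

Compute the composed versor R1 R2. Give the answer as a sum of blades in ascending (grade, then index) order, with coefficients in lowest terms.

Distribute over the terms of R1 (each basis-blade product reordered to ascending indices, repeated generators contracted through their squares):
(-\frac{6}{5} e_{1}) R2 = \frac{87}{25} e_{2} - \frac{36}{5} e_{3} - 18 e_{123}
(-5 e_{2}) R2 = -\frac{29}{2} e_{1} - 75 e_{3} + 30 e_{123}
(\frac{8}{5} e_{3}) R2 = -\frac{48}{5} e_{1} - 24 e_{2} - \frac{116}{25} e_{123}
Summing the partial products and collecting blades:
Answer: -\frac{241}{10} e_{1} - \frac{513}{25} e_{2} - \frac{411}{5} e_{3} + \frac{184}{25} e_{123}


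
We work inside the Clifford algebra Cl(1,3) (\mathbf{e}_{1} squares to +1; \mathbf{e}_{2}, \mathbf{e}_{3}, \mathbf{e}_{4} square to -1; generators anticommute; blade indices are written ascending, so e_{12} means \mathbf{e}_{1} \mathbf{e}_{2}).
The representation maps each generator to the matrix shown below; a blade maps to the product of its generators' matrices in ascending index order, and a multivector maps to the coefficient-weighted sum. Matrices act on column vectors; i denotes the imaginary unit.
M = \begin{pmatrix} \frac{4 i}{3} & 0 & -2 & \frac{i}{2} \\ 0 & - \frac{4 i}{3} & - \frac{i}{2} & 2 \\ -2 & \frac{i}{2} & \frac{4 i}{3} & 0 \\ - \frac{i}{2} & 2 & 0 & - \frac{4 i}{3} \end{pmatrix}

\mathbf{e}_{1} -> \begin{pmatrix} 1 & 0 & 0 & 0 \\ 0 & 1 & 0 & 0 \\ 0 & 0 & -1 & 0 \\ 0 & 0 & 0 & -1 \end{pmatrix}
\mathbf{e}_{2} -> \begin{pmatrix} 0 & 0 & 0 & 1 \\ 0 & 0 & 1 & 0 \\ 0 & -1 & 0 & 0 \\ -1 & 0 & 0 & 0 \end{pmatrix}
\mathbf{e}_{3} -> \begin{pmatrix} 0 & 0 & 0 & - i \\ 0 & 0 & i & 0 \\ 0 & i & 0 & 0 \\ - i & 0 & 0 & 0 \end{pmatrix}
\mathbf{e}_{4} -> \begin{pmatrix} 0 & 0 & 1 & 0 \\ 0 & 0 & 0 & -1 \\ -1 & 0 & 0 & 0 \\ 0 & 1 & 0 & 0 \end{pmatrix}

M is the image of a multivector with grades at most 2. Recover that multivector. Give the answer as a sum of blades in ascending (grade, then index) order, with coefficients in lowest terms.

Method: the blade images are trace-orthogonal — tr(rho(e_A) rho(e_B)^-1) = 4 if A = B and 0 otherwise — and rho(e_A)^-1 = (e_A)^2 * rho(e_A) with (e_A)^2 = +1 or -1, so the coefficient of e_A in the preimage is (e_A)^2 * tr(M rho(e_A))/4.
Nonzero projections over blades of grade <= 2: e_{13}: (e_{13})^2 = +1, tr(M rho(e_{13})) = -2, coefficient -\frac{1}{2}; e_{14}: (e_{14})^2 = +1, tr(M rho(e_{14})) = -8, coefficient -2; e_{23}: (e_{23})^2 = -1, tr(M rho(e_{23})) = \frac{16}{3}, coefficient -\frac{4}{3}. Every other blade of grade <= 2 projects to 0.
Answer: -\frac{1}{2} e_{13} - 2 e_{14} - \frac{4}{3} e_{23}


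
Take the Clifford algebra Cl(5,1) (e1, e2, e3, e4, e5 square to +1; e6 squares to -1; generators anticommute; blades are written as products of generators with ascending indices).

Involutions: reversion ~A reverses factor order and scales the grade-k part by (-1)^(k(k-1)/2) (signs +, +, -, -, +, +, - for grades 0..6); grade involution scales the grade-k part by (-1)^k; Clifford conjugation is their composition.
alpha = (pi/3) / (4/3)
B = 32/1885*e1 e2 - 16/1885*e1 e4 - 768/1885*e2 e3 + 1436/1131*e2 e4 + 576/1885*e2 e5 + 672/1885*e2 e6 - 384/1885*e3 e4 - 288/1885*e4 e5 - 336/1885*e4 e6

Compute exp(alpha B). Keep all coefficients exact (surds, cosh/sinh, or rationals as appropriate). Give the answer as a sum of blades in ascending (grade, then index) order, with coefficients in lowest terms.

B^2 term by term: the squares give (32/1885)^2*(e1 e2)^2 + (-16/1885)^2*(e1 e4)^2 + (-768/1885)^2*(e2 e3)^2 + (1436/1131)^2*(e2 e4)^2 + (576/1885)^2*(e2 e5)^2 + (672/1885)^2*(e2 e6)^2 + (-384/1885)^2*(e3 e4)^2 + (-288/1885)^2*(e4 e5)^2 + (-336/1885)^2*(e4 e6)^2 = 1024/3553225*(-1) + 256/3553225*(-1) + 589824/3553225*(-1) + 2062096/1279161*(-1) + 331776/3553225*(-1) + 451584/3553225*(+1) + 147456/3553225*(-1) + 82944/3553225*(-1) + 112896/3553225*(+1) = -16/9 (each basis 2-blade squares to minus the product of its generators' squares); cross terms between blades sharing an index anticommute and cancel; the commuting (index-disjoint) pairs give grade-4 terms 2*c*c'*(blade product), which cancel blade by blade — e1 e2 e3 e4: -24576/3553225 + 24576/3553225 = 0; e1 e2 e4 e5: -18432/3553225 + 18432/3553225 = 0; e1 e2 e4 e6: -21504/3553225 + 21504/3553225 = 0; e2 e3 e4 e5: 442368/3553225 - 442368/3553225 = 0; e2 e3 e4 e6: 516096/3553225 - 516096/3553225 = 0; e2 e4 e5 e6: 387072/3553225 - 387072/3553225 = 0 — confirming B is simple. So B^2 = -16/9.
B^2 = -16/9 — the negative square puts this in the circular regime; l = 4/3, alpha*l = pi/3, so exp(alpha B) = cos(pi/3) + (sin(pi/3)/(4/3))*B = 1/2 + (3*sqrt(3)/8)*B.
Answer: 1/2 + 12*sqrt(3)/1885*e1 e2 - 6*sqrt(3)/1885*e1 e4 - 288*sqrt(3)/1885*e2 e3 + 359*sqrt(3)/754*e2 e4 + 216*sqrt(3)/1885*e2 e5 + 252*sqrt(3)/1885*e2 e6 - 144*sqrt(3)/1885*e3 e4 - 108*sqrt(3)/1885*e4 e5 - 126*sqrt(3)/1885*e4 e6


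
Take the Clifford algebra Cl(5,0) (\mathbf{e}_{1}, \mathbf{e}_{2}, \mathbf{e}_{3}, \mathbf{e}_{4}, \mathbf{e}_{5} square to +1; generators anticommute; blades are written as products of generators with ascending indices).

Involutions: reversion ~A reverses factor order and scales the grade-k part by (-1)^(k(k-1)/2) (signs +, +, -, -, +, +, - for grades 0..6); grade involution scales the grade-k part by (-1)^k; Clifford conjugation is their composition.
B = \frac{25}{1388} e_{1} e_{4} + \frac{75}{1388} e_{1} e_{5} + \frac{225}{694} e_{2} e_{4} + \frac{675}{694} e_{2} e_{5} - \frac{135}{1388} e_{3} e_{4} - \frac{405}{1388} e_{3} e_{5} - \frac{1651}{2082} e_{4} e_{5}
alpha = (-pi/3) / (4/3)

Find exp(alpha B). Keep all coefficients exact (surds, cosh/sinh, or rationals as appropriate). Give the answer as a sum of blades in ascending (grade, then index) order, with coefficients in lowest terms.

B^2 term by term: the squares give (\frac{25}{1388})^2*(e_{1} e_{4})^2 + (\frac{75}{1388})^2*(e_{1} e_{5})^2 + (\frac{225}{694})^2*(e_{2} e_{4})^2 + (\frac{675}{694})^2*(e_{2} e_{5})^2 + (-\frac{135}{1388})^2*(e_{3} e_{4})^2 + (-\frac{405}{1388})^2*(e_{3} e_{5})^2 + (-\frac{1651}{2082})^2*(e_{4} e_{5})^2 = \frac{625}{1926544}*(-1) + \frac{5625}{1926544}*(-1) + \frac{50625}{481636}*(-1) + \frac{455625}{481636}*(-1) + \frac{18225}{1926544}*(-1) + \frac{164025}{1926544}*(-1) + \frac{2725801}{4334724}*(-1) = -\frac{16}{9} (each basis 2-blade squares to minus the product of its generators' squares); cross terms between blades sharing an index anticommute and cancel; the commuting (index-disjoint) pairs give grade-4 terms 2*c*c'*(blade product), which cancel blade by blade — e_{1} e_{2} e_{4} e_{5}: -\frac{16875}{481636} + \frac{16875}{481636} = 0; e_{1} e_{3} e_{4} e_{5}: \frac{10125}{963272} - \frac{10125}{963272} = 0; e_{2} e_{3} e_{4} e_{5}: \frac{91125}{481636} - \frac{91125}{481636} = 0 — confirming B is simple. So B^2 = -\frac{16}{9}.
B^2 = -\frac{16}{9} — B^2 < 0, so the exponential closes trigonometrically: l = \frac{4}{3}, alpha*l = - \frac{\pi}{3}, so exp(alpha B) = cos(- \frac{\pi}{3}) + (sin(- \frac{\pi}{3})/(\frac{4}{3}))*B = \frac{1}{2} + (- \frac{3 \sqrt{3}}{8})*B.
Answer: \frac{1}{2} - \frac{75 \sqrt{3}}{11104} e_{1} e_{4} - \frac{225 \sqrt{3}}{11104} e_{1} e_{5} - \frac{675 \sqrt{3}}{5552} e_{2} e_{4} - \frac{2025 \sqrt{3}}{5552} e_{2} e_{5} + \frac{405 \sqrt{3}}{11104} e_{3} e_{4} + \frac{1215 \sqrt{3}}{11104} e_{3} e_{5} + \frac{1651 \sqrt{3}}{5552} e_{4} e_{5}
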